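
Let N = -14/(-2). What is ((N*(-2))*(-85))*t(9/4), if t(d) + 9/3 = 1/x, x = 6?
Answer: -10115/3 ≈ -3371.7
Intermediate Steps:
N = 7 (N = -14*(-1/2) = 7)
t(d) = -17/6 (t(d) = -3 + 1/6 = -17/6)
((N*(-2))*(-85))*t(9/4) = ((7*(-2))*(-85))*(-17/6) = -14*(-85)*(-17/6) = 1190*(-17/6) = -10115/3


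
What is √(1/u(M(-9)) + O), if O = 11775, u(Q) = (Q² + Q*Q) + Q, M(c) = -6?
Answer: √51291966/66 ≈ 108.51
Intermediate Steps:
u(Q) = Q + 2*Q² (u(Q) = (Q² + Q²) + Q = 2*Q² + Q = Q + 2*Q²)
√(1/u(M(-9)) + O) = √(1/(-6*(1 + 2*(-6))) + 11775) = √(1/(-6*(1 - 12)) + 11775) = √(1/(-6*(-11)) + 11775) = √(1/66 + 11775) = √(777151/66) = √51291966/66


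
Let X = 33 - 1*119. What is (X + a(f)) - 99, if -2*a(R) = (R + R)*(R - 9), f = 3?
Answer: -167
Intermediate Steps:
X = -86 (X = 33 - 119 = -86)
a(R) = -R*(-9 + R) (a(R) = -(R + R)*(R - 9)/2 = -2*R*(-9 + R)/2 = -R*(-9 + R))
(X + a(f)) - 99 = (-86 + 3*(9 - 1*3)) - 99 = (-86 + 3*(9 - 3)) - 99 = (-86 + 3*6) - 99 = (-86 + 18) - 99 = -68 - 99 = -167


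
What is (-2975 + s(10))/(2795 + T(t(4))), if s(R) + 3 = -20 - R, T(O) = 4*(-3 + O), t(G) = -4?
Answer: -3008/2767 ≈ -1.0871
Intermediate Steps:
T(O) = -12 + 4*O
s(R) = -23 - R (s(R) = -3 + (-20 - R) = -23 - R)
(-2975 + s(10))/(2795 + T(t(4))) = (-2975 + (-23 - 1*10))/(2795 + (-12 + 4*(-4))) = (-2975 + (-23 - 10))/(2795 + (-12 - 16)) = (-2975 - 33)/(2795 - 28) = -3008/2767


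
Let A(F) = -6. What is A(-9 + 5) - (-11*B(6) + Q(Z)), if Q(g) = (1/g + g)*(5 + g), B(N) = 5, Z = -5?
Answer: 49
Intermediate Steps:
Q(g) = (5 + g)*(g + 1/g) (Q(g) = (g + 1/g)*(5 + g) = (5 + g)*(g + 1/g))
A(-9 + 5) - (-11*B(6) + Q(Z)) = -6 - (-11*5 + (1 + (-5)² + 5*(-5) + 5/(-5))) = -6 - (-55 + (1 + 25 - 25 + 5*(-⅕))) = -6 - (-55 + (1 + 25 - 25 - 1)) = -6 - (-55 + 0) = -6 - 1*(-55) = -6 + 55 = 49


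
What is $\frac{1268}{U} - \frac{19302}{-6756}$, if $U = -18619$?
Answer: $\frac{58469555}{20964994} \approx 2.7889$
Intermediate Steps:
$\frac{1268}{U} - \frac{19302}{-6756} = \frac{1268}{-18619} - \frac{19302}{-6756} = 1268 \left(- \frac{1}{18619}\right) - - \frac{3217}{1126} = - \frac{1268}{18619} + \frac{3217}{1126} = \frac{58469555}{20964994}$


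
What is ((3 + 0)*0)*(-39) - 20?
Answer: -20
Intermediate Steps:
((3 + 0)*0)*(-39) - 20 = (3*0)*(-39) - 20 = 0*(-39) - 20 = 0 - 20 = -20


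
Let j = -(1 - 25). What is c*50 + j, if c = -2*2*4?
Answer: -776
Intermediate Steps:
j = 24 (j = -1*(-24) = 24)
c = -16 (c = -4*4 = -16)
c*50 + j = -16*50 + 24 = -800 + 24 = -776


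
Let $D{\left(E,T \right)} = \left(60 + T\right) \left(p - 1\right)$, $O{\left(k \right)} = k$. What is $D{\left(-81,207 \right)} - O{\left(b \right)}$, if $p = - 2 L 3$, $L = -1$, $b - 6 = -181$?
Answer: $1510$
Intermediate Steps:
$b = -175$ ($b = 6 - 181 = -175$)
$p = 6$ ($p = \left(-2\right) \left(-1\right) 3 = 2 \cdot 3 = 6$)
$D{\left(E,T \right)} = 300 + 5 T$ ($D{\left(E,T \right)} = \left(60 + T\right) \left(6 - 1\right) = \left(60 + T\right) 5 = 300 + 5 T$)
$D{\left(-81,207 \right)} - O{\left(b \right)} = \left(300 + 5 \cdot 207\right) - -175 = \left(300 + 1035\right) + 175 = 1335 + 175 = 1510$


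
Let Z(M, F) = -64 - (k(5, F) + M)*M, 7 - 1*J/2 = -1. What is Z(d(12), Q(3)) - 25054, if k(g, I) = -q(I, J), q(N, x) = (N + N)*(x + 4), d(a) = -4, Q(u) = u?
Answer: -25614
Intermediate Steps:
J = 16 (J = 14 - 2*(-1) = 14 + 2 = 16)
q(N, x) = 2*N*(4 + x) (q(N, x) = (2*N)*(4 + x) = 2*N*(4 + x))
k(g, I) = -40*I (k(g, I) = -2*I*(4 + 16) = -2*I*20 = -40*I)
Z(M, F) = -64 - M*(M - 40*F) (Z(M, F) = -64 - (-40*F + M)*M = -64 - (M - 40*F)*M = -64 - M*(M - 40*F))
Z(d(12), Q(3)) - 25054 = (-64 - 1*(-4)² + 40*3*(-4)) - 25054 = (-64 - 1*16 - 480) - 25054 = (-64 - 16 - 480) - 25054 = -560 - 25054 = -25614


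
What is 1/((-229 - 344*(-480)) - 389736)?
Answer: -1/224845 ≈ -4.4475e-6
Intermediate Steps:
1/((-229 - 344*(-480)) - 389736) = 1/((-229 + 165120) - 389736) = 1/(164891 - 389736) = 1/(-224845) = -1/224845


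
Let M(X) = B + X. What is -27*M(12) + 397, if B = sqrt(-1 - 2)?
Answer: 73 - 27*I*sqrt(3) ≈ 73.0 - 46.765*I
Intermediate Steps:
B = I*sqrt(3) (B = sqrt(-3) = I*sqrt(3) ≈ 1.732*I)
M(X) = X + I*sqrt(3) (M(X) = I*sqrt(3) + X = X + I*sqrt(3))
-27*M(12) + 397 = -27*(12 + I*sqrt(3)) + 397 = (-324 - 27*I*sqrt(3)) + 397 = 73 - 27*I*sqrt(3)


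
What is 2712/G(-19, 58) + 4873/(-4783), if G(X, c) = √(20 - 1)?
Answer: -4873/4783 + 2712*√19/19 ≈ 621.16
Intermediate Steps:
G(X, c) = √19
2712/G(-19, 58) + 4873/(-4783) = 2712/(√19) + 4873/(-4783) = 2712*(√19/19) + 4873*(-1/4783) = 2712*√19/19 - 4873/4783 = -4873/4783 + 2712*√19/19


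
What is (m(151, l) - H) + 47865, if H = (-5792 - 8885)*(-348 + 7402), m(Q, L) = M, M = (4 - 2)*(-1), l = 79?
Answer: 103579421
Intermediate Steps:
M = -2 (M = 2*(-1) = -2)
m(Q, L) = -2
H = -103531558 (H = -14677*7054 = -103531558)
(m(151, l) - H) + 47865 = (-2 - 1*(-103531558)) + 47865 = (-2 + 103531558) + 47865 = 103531556 + 47865 = 103579421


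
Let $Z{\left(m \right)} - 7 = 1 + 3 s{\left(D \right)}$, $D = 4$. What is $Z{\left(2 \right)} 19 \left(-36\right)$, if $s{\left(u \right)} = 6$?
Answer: $-17784$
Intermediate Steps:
$Z{\left(m \right)} = 26$ ($Z{\left(m \right)} = 7 + \left(1 + 3 \cdot 6\right) = 7 + \left(1 + 18\right) = 7 + 19 = 26$)
$Z{\left(2 \right)} 19 \left(-36\right) = 26 \cdot 19 \left(-36\right) = 494 \left(-36\right) = -17784$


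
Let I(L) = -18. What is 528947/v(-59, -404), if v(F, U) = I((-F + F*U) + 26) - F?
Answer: 528947/41 ≈ 12901.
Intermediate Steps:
v(F, U) = -18 - F
528947/v(-59, -404) = 528947/(-18 - 1*(-59)) = 528947/(-18 + 59) = 528947/41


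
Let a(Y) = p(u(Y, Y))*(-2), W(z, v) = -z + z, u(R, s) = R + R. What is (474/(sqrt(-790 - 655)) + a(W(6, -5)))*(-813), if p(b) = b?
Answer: 385362*I*sqrt(5)/85 ≈ 10138.0*I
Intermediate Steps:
u(R, s) = 2*R
W(z, v) = 0
a(Y) = -4*Y (a(Y) = (2*Y)*(-2) = -4*Y)
(474/(sqrt(-790 - 655)) + a(W(6, -5)))*(-813) = (474/(sqrt(-790 - 655)) - 4*0)*(-813) = (474/(sqrt(-1445)) + 0)*(-813) = (474/((17*I*sqrt(5))) + 0)*(-813) = (474*(-I*sqrt(5)/85) + 0)*(-813) = (-474*I*sqrt(5)/85 + 0)*(-813) = -474*I*sqrt(5)/85*(-813) = 385362*I*sqrt(5)/85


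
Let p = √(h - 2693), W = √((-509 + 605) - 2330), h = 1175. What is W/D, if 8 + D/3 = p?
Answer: √2234/(3*(√1518 + 8*I)) ≈ 0.38802 - 0.079672*I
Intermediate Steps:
W = I*√2234 (W = √(96 - 2330) = √(-2234) = I*√2234 ≈ 47.265*I)
p = I*√1518 (p = √(1175 - 2693) = √(-1518) = I*√1518 ≈ 38.962*I)
D = -24 + 3*I*√1518 (D = -24 + 3*(I*√1518) = -24 + 3*I*√1518 ≈ -24.0 + 116.88*I)
W/D = (I*√2234)/(-24 + 3*I*√1518) = I*√2234/(-24 + 3*I*√1518)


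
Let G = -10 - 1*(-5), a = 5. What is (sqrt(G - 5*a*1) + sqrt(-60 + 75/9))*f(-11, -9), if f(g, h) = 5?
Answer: 5*I*(sqrt(465) + 3*sqrt(30))/3 ≈ 63.326*I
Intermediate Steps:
G = -5 (G = -10 + 5 = -5)
(sqrt(G - 5*a*1) + sqrt(-60 + 75/9))*f(-11, -9) = (sqrt(-5 - 5*5*1) + sqrt(-60 + 75/9))*5 = (sqrt(-5 - 25*1) + sqrt(-60 + 75*(1/9)))*5 = (sqrt(-5 - 25) + sqrt(-60 + 25/3))*5 = (sqrt(-30) + sqrt(-155/3))*5 = (I*sqrt(30) + I*sqrt(465)/3)*5 = 5*I*sqrt(30) + 5*I*sqrt(465)/3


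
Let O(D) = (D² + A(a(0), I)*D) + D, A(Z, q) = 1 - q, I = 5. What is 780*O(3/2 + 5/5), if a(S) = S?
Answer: -975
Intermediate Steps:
O(D) = D² - 3*D (O(D) = (D² + (1 - 1*5)*D) + D = (D² + (1 - 5)*D) + D = (D² - 4*D) + D = D² - 3*D)
780*O(3/2 + 5/5) = 780*((3/2 + 5/5)*(-3 + (3/2 + 5/5))) = 780*((3*(½) + 5*(⅕))*(-3 + (3*(½) + 5*(⅕)))) = 780*((3/2 + 1)*(-3 + (3/2 + 1))) = 780*(5*(-3 + 5/2)/2) = 780*((5/2)*(-½)) = 780*(-5/4) = -975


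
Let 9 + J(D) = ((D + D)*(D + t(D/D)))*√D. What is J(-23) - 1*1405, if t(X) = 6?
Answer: -1414 + 782*I*√23 ≈ -1414.0 + 3750.3*I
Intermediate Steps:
J(D) = -9 + 2*D^(3/2)*(6 + D) (J(D) = -9 + ((D + D)*(D + 6))*√D = -9 + ((2*D)*(6 + D))*√D = -9 + (2*D*(6 + D))*√D = -9 + 2*D^(3/2)*(6 + D))
J(-23) - 1*1405 = (-9 + 2*(-23)^(5/2) + 12*(-23)^(3/2)) - 1*1405 = (-9 + 2*(529*I*√23) + 12*(-23*I*√23)) - 1405 = (-9 + 1058*I*√23 - 276*I*√23) - 1405 = (-9 + 782*I*√23) - 1405 = -1414 + 782*I*√23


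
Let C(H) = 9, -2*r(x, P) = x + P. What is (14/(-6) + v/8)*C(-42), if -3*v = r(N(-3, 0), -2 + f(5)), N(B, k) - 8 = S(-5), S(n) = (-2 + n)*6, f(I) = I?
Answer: -429/16 ≈ -26.813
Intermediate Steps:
S(n) = -12 + 6*n
N(B, k) = -34 (N(B, k) = 8 + (-12 + 6*(-5)) = 8 + (-12 - 30) = 8 - 42 = -34)
r(x, P) = -P/2 - x/2 (r(x, P) = -(x + P)/2 = -(P + x)/2 = -P/2 - x/2)
v = -31/6 (v = -(-(-2 + 5)/2 - ½*(-34))/3 = -(-½*3 + 17)/3 = -(-3/2 + 17)/3 = -⅓*31/2 = -31/6 ≈ -5.1667)
(14/(-6) + v/8)*C(-42) = (14/(-6) - 31/6/8)*9 = (14*(-⅙) - 31/6*⅛)*9 = (-7/3 - 31/48)*9 = -143/48*9 = -429/16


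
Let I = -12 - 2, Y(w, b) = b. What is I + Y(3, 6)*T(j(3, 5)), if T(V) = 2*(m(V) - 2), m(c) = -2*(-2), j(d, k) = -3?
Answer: 10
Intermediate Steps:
m(c) = 4
I = -14
T(V) = 4 (T(V) = 2*(4 - 2) = 2*2 = 4)
I + Y(3, 6)*T(j(3, 5)) = -14 + 6*4 = -14 + 24 = 10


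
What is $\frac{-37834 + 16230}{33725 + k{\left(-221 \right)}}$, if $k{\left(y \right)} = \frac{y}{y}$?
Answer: $- \frac{982}{1533} \approx -0.64057$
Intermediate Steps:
$k{\left(y \right)} = 1$
$\frac{-37834 + 16230}{33725 + k{\left(-221 \right)}} = \frac{-37834 + 16230}{33725 + 1} = - \frac{21604}{33726} = \left(-21604\right) \frac{1}{33726} = - \frac{982}{1533}$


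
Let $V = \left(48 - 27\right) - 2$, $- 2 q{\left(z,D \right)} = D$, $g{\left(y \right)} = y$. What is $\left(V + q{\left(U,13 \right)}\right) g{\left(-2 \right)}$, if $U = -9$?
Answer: $-25$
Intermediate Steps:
$q{\left(z,D \right)} = - \frac{D}{2}$
$V = 19$ ($V = 21 - 2 = 19$)
$\left(V + q{\left(U,13 \right)}\right) g{\left(-2 \right)} = \left(19 - \frac{13}{2}\right) \left(-2\right) = \frac{25}{2} \left(-2\right) = -25$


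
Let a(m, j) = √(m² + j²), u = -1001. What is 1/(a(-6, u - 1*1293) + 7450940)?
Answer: 1862735/13879125405282 - √1315618/27758250810564 ≈ 1.3417e-7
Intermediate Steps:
a(m, j) = √(j² + m²)
1/(a(-6, u - 1*1293) + 7450940) = 1/(√((-1001 - 1*1293)² + (-6)²) + 7450940) = 1/(√((-1001 - 1293)² + 36) + 7450940) = 1/(√((-2294)² + 36) + 7450940) = 1/(√(5262436 + 36) + 7450940) = 1/(√5262472 + 7450940) = 1/(2*√1315618 + 7450940) = 1/(7450940 + 2*√1315618)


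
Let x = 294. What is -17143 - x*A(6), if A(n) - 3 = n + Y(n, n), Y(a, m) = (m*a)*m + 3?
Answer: -84175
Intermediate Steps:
Y(a, m) = 3 + a*m**2 (Y(a, m) = (a*m)*m + 3 = a*m**2 + 3 = 3 + a*m**2)
A(n) = 6 + n + n**3 (A(n) = 3 + (n + (3 + n*n**2)) = 3 + (n + (3 + n**3)) = 3 + (3 + n + n**3) = 6 + n + n**3)
-17143 - x*A(6) = -17143 - 294*(6 + 6 + 6**3) = -17143 - 294*(6 + 6 + 216) = -17143 - 294*228 = -17143 - 1*67032 = -17143 - 67032 = -84175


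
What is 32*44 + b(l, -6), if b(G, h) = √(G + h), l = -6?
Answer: 1408 + 2*I*√3 ≈ 1408.0 + 3.4641*I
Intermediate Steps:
32*44 + b(l, -6) = 32*44 + √(-6 - 6) = 1408 + √(-12) = 1408 + 2*I*√3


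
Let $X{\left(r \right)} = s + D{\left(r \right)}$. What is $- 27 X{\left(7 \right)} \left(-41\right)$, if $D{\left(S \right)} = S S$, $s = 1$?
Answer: $55350$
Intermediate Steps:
$D{\left(S \right)} = S^{2}$
$X{\left(r \right)} = 1 + r^{2}$
$- 27 X{\left(7 \right)} \left(-41\right) = - 27 \left(1 + 7^{2}\right) \left(-41\right) = - 27 \left(1 + 49\right) \left(-41\right) = \left(-27\right) 50 \left(-41\right) = \left(-1350\right) \left(-41\right) = 55350$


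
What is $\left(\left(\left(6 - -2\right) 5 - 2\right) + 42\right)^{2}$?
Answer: $6400$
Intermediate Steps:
$\left(\left(\left(6 - -2\right) 5 - 2\right) + 42\right)^{2} = \left(\left(\left(6 + 2\right) 5 - 2\right) + 42\right)^{2} = \left(\left(8 \cdot 5 - 2\right) + 42\right)^{2} = \left(\left(40 - 2\right) + 42\right)^{2} = \left(38 + 42\right)^{2} = 80^{2} = 6400$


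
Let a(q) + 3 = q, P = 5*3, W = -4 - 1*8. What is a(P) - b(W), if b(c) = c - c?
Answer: 12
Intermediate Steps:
W = -12 (W = -4 - 8 = -12)
P = 15
a(q) = -3 + q
b(c) = 0
a(P) - b(W) = (-3 + 15) - 1*0 = 12 + 0 = 12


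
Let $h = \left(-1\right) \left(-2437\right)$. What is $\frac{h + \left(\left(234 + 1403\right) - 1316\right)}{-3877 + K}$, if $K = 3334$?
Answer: $- \frac{2758}{543} \approx -5.0792$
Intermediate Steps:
$h = 2437$
$\frac{h + \left(\left(234 + 1403\right) - 1316\right)}{-3877 + K} = \frac{2437 + \left(\left(234 + 1403\right) - 1316\right)}{-3877 + 3334} = \frac{2437 + \left(1637 - 1316\right)}{-543} = \left(2437 + 321\right) \left(- \frac{1}{543}\right) = 2758 \left(- \frac{1}{543}\right) = - \frac{2758}{543}$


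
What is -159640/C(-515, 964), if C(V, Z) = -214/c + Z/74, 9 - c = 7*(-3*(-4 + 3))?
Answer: -2726160/527 ≈ -5173.0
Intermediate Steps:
c = -12 (c = 9 - 7*(-3*(-4 + 3)) = 9 - 7*(-3*(-1)) = 9 - 7*3 = 9 - 1*21 = 9 - 21 = -12)
C(V, Z) = 107/6 + Z/74 (C(V, Z) = -214/(-12) + Z/74 = -214*(-1/12) + Z*(1/74) = 107/6 + Z/74)
-159640/C(-515, 964) = -159640/(107/6 + (1/74)*964) = -159640/(107/6 + 482/37) = -159640/6851/222 = -159640*222/6851 = -2726160/527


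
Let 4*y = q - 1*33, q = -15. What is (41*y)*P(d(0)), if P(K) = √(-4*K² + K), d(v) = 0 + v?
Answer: 0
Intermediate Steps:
d(v) = v
y = -12 (y = (-15 - 1*33)/4 = (-15 - 33)/4 = (¼)*(-48) = -12)
P(K) = √(K - 4*K²)
(41*y)*P(d(0)) = (41*(-12))*√(0*(1 - 4*0)) = -492*√(0*(1 + 0)) = -492*√(0*1) = -492*√0 = -492*0 = 0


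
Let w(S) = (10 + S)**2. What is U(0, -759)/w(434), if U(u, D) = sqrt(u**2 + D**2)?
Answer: 253/65712 ≈ 0.0038501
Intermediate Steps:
U(u, D) = sqrt(D**2 + u**2)
U(0, -759)/w(434) = sqrt((-759)**2 + 0**2)/((10 + 434)**2) = sqrt(576081 + 0)/(444**2) = sqrt(576081)/197136 = 759*(1/197136) = 253/65712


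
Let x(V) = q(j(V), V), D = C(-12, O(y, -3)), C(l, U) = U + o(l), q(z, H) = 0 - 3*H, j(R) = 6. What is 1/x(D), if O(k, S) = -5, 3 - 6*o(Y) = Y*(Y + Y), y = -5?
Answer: 2/315 ≈ 0.0063492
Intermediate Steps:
o(Y) = ½ - Y²/3 (o(Y) = ½ - Y*(Y + Y)/6 = ½ - Y*2*Y/6 = ½ - Y²/3)
q(z, H) = -3*H
C(l, U) = ½ + U - l²/3 (C(l, U) = U + (½ - l²/3) = ½ + U - l²/3)
D = -105/2 (D = ½ - 5 - ⅓*(-12)² = ½ - 5 - ⅓*144 = ½ - 5 - 48 = -105/2 ≈ -52.500)
x(V) = -3*V
1/x(D) = 1/(-3*(-105/2)) = 1/(315/2) = 2/315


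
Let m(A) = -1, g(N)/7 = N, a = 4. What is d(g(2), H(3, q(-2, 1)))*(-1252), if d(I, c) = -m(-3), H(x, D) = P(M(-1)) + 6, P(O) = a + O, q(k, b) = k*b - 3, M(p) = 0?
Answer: -1252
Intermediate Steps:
g(N) = 7*N
q(k, b) = -3 + b*k (q(k, b) = b*k - 3 = -3 + b*k)
P(O) = 4 + O
H(x, D) = 10 (H(x, D) = (4 + 0) + 6 = 4 + 6 = 10)
d(I, c) = 1 (d(I, c) = -1*(-1) = 1)
d(g(2), H(3, q(-2, 1)))*(-1252) = 1*(-1252) = -1252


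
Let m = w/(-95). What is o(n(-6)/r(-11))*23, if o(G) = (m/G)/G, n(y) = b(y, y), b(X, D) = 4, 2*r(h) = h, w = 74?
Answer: -102971/3040 ≈ -33.872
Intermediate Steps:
r(h) = h/2
m = -74/95 (m = 74/(-95) = 74*(-1/95) = -74/95 ≈ -0.77895)
n(y) = 4
o(G) = -74/(95*G²) (o(G) = (-74/(95*G))/G = -74/(95*G²))
o(n(-6)/r(-11))*23 = -74/(95*(4/(((½)*(-11))))²)*23 = -74/(95*(4/(-11/2))²)*23 = -74/(95*(4*(-2/11))²)*23 = -74/(95*(-8/11)²)*23 = -74/95*121/64*23 = -4477/3040*23 = -102971/3040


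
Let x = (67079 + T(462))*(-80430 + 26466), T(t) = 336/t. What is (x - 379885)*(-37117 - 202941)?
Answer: 9559823291563454/11 ≈ 8.6907e+14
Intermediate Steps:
x = -39818794428/11 (x = (67079 + 336/462)*(-80430 + 26466) = (67079 + 336*(1/462))*(-53964) = (67079 + 8/11)*(-53964) = (737877/11)*(-53964) = -39818794428/11 ≈ -3.6199e+9)
(x - 379885)*(-37117 - 202941) = (-39818794428/11 - 379885)*(-37117 - 202941) = -39822973163/11*(-240058) = 9559823291563454/11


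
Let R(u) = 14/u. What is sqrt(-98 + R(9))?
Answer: 2*I*sqrt(217)/3 ≈ 9.8206*I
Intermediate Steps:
sqrt(-98 + R(9)) = sqrt(-98 + 14/9) = sqrt(-868/9) = 2*I*sqrt(217)/3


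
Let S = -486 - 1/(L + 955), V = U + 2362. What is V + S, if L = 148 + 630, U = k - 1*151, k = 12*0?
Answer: 2989424/1733 ≈ 1725.0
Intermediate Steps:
k = 0
U = -151 (U = 0 - 1*151 = 0 - 151 = -151)
L = 778
V = 2211 (V = -151 + 2362 = 2211)
S = -842239/1733 (S = -486 - 1/(778 + 955) = -486 - 1/1733 = -842239/1733 ≈ -486.00)
V + S = 2211 - 842239/1733 = 2989424/1733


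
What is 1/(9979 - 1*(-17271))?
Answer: 1/27250 ≈ 3.6697e-5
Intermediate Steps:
1/(9979 - 1*(-17271)) = 1/(9979 + 17271) = 1/27250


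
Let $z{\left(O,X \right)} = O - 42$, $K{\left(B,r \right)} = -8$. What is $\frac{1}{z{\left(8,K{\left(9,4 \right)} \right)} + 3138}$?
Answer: $\frac{1}{3104} \approx 0.00032216$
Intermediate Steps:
$z{\left(O,X \right)} = -42 + O$ ($z{\left(O,X \right)} = O - 42 = -42 + O$)
$\frac{1}{z{\left(8,K{\left(9,4 \right)} \right)} + 3138} = \frac{1}{\left(-42 + 8\right) + 3138} = \frac{1}{-34 + 3138} = \frac{1}{3104}$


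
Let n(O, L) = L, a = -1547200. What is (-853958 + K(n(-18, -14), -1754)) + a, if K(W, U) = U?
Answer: -2402912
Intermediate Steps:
(-853958 + K(n(-18, -14), -1754)) + a = (-853958 - 1754) - 1547200 = -855712 - 1547200 = -2402912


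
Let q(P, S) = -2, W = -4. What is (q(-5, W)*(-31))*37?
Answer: 2294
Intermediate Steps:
(q(-5, W)*(-31))*37 = -2*(-31)*37 = 62*37 = 2294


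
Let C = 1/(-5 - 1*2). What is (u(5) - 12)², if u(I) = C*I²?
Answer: 11881/49 ≈ 242.47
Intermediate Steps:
C = -⅐ (C = 1/(-5 - 2) = 1/(-7) = -⅐ ≈ -0.14286)
u(I) = -I²/7
(u(5) - 12)² = (-⅐*5² - 12)² = (-⅐*25 - 12)² = (-25/7 - 12)² = (-109/7)² = 11881/49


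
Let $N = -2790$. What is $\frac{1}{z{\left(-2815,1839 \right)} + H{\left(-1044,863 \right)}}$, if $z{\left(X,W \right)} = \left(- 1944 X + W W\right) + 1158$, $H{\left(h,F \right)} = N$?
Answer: $\frac{1}{8852649} \approx 1.1296 \cdot 10^{-7}$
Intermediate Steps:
$H{\left(h,F \right)} = -2790$
$z{\left(X,W \right)} = 1158 + W^{2} - 1944 X$ ($z{\left(X,W \right)} = \left(- 1944 X + W^{2}\right) + 1158 = \left(W^{2} - 1944 X\right) + 1158 = 1158 + W^{2} - 1944 X$)
$\frac{1}{z{\left(-2815,1839 \right)} + H{\left(-1044,863 \right)}} = \frac{1}{\left(1158 + 1839^{2} - -5472360\right) - 2790} = \frac{1}{\left(1158 + 3381921 + 5472360\right) - 2790} = \frac{1}{8855439 - 2790} = \frac{1}{8852649}$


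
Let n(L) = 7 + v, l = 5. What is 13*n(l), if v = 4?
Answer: 143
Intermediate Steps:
n(L) = 11 (n(L) = 7 + 4 = 11)
13*n(l) = 13*11 = 143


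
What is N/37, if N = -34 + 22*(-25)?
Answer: -584/37 ≈ -15.784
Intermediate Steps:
N = -584 (N = -34 - 550 = -584)
N/37 = -584/37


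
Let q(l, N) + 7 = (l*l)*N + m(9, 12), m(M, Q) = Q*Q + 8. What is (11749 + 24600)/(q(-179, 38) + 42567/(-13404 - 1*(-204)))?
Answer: 159935600/5357879011 ≈ 0.029851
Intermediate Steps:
m(M, Q) = 8 + Q² (m(M, Q) = Q² + 8 = 8 + Q²)
q(l, N) = 145 + N*l² (q(l, N) = -7 + ((l*l)*N + (8 + 12²)) = -7 + (l²*N + (8 + 144)) = -7 + (N*l² + 152) = -7 + (152 + N*l²) = 145 + N*l²)
(11749 + 24600)/(q(-179, 38) + 42567/(-13404 - 1*(-204))) = (11749 + 24600)/((145 + 38*(-179)²) + 42567/(-13404 - 1*(-204))) = 36349/((145 + 38*32041) + 42567/(-13404 + 204)) = 36349/((145 + 1217558) + 42567/(-13200)) = 36349/(1217703 + 42567*(-1/13200)) = 36349/(1217703 - 14189/4400) = 36349/(5357879011/4400) = 36349*(4400/5357879011) = 159935600/5357879011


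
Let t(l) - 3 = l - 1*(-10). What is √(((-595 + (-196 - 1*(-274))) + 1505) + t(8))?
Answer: √1009 ≈ 31.765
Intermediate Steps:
t(l) = 13 + l (t(l) = 3 + (l - 1*(-10)) = 3 + (l + 10) = 3 + (10 + l) = 13 + l)
√(((-595 + (-196 - 1*(-274))) + 1505) + t(8)) = √(((-595 + (-196 - 1*(-274))) + 1505) + (13 + 8)) = √(((-595 + (-196 + 274)) + 1505) + 21) = √(((-595 + 78) + 1505) + 21) = √((-517 + 1505) + 21) = √(988 + 21) = √1009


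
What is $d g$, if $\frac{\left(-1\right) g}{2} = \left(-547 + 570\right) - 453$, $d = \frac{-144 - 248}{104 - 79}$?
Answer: $- \frac{67424}{5} \approx -13485.0$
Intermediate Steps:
$d = - \frac{392}{25} \approx -15.68$
$g = 860$ ($g = - 2 \left(\left(-547 + 570\right) - 453\right) = - 2 \left(23 - 453\right) = \left(-2\right) \left(-430\right) = 860$)
$d g = \left(- \frac{392}{25}\right) 860 = - \frac{67424}{5}$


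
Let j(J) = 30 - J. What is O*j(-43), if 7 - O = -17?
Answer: 1752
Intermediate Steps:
O = 24 (O = 7 - 1*(-17) = 7 + 17 = 24)
O*j(-43) = 24*(30 - 1*(-43)) = 24*(30 + 43) = 24*73 = 1752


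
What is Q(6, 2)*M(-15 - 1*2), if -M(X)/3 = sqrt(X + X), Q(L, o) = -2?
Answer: 6*I*sqrt(34) ≈ 34.986*I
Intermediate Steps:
M(X) = -3*sqrt(2)*sqrt(X) (M(X) = -3*sqrt(X + X) = -3*sqrt(2)*sqrt(X))
Q(6, 2)*M(-15 - 1*2) = -(-6)*sqrt(2)*sqrt(-15 - 1*2) = -(-6)*sqrt(2)*sqrt(-15 - 2) = -(-6)*sqrt(2)*sqrt(-17) = -(-6)*sqrt(2)*I*sqrt(17) = -(-6)*I*sqrt(34) = 6*I*sqrt(34)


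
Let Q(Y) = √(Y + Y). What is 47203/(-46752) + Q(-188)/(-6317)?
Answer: -47203/46752 - 2*I*√94/6317 ≈ -1.0096 - 0.0030696*I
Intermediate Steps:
Q(Y) = √2*√Y (Q(Y) = √(2*Y) = √2*√Y)
47203/(-46752) + Q(-188)/(-6317) = 47203/(-46752) + (√2*√(-188))/(-6317) = 47203*(-1/46752) + (√2*(2*I*√47))*(-1/6317) = -47203/46752 + (2*I*√94)*(-1/6317) = -47203/46752 - 2*I*√94/6317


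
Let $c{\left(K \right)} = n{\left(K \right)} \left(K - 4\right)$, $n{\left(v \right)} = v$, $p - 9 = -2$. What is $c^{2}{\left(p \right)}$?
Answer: $441$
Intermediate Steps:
$p = 7$ ($p = 9 - 2 = 7$)
$c{\left(K \right)} = K \left(-4 + K\right)$ ($c{\left(K \right)} = K \left(K - 4\right) = K \left(-4 + K\right)$)
$c^{2}{\left(p \right)} = \left(7 \left(-4 + 7\right)\right)^{2} = \left(7 \cdot 3\right)^{2} = 21^{2} = 441$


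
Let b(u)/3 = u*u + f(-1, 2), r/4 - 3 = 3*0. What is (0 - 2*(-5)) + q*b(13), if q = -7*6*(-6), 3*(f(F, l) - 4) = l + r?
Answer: 134326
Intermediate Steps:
r = 12 (r = 12 + 4*(3*0) = 12 + 4*0 = 12 + 0 = 12)
f(F, l) = 8 + l/3 (f(F, l) = 4 + (l + 12)/3 = 4 + (12 + l)/3 = 4 + (4 + l/3) = 8 + l/3)
q = 252 (q = -42*(-6) = 252)
b(u) = 26 + 3*u² (b(u) = 3*(u*u + (8 + (⅓)*2)) = 3*(u² + (8 + ⅔)) = 3*(u² + 26/3) = 3*(26/3 + u²) = 26 + 3*u²)
(0 - 2*(-5)) + q*b(13) = (0 - 2*(-5)) + 252*(26 + 3*13²) = (0 + 10) + 252*(26 + 3*169) = 10 + 252*(26 + 507) = 10 + 252*533 = 10 + 134316 = 134326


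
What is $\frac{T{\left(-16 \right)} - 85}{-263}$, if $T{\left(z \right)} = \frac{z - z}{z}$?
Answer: $\frac{85}{263} \approx 0.32319$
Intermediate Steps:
$T{\left(z \right)} = 0$ ($T{\left(z \right)} = \frac{0}{z} = 0$)
$\frac{T{\left(-16 \right)} - 85}{-263} = \frac{0 - 85}{-263} = \left(-85\right) \left(- \frac{1}{263}\right) = \frac{85}{263}$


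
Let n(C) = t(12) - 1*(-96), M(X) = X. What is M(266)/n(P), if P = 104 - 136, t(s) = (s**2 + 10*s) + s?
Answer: 133/186 ≈ 0.71505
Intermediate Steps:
t(s) = s**2 + 11*s
P = -32
n(C) = 372 (n(C) = 12*(11 + 12) - 1*(-96) = 12*23 + 96 = 276 + 96 = 372)
M(266)/n(P) = 266/372 = 266*(1/372) = 133/186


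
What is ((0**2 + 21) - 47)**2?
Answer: 676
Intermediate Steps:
((0**2 + 21) - 47)**2 = ((0 + 21) - 47)**2 = (21 - 47)**2 = (-26)**2 = 676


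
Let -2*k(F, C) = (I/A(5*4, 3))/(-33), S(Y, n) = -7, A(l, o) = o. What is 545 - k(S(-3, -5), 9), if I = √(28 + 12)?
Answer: 545 - √10/99 ≈ 544.97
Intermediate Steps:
I = 2*√10 (I = √40 = 2*√10 ≈ 6.3246)
k(F, C) = √10/99 (k(F, C) = -(2*√10)/3/(2*(-33)) = -(2*√10)*(⅓)*(-1)/(2*33) = -2*√10/3*(-1)/(2*33) = -(-1)*√10/99 = √10/99)
545 - k(S(-3, -5), 9) = 545 - √10/99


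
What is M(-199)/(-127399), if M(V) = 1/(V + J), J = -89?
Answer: 1/36690912 ≈ 2.7255e-8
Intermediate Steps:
M(V) = 1/(-89 + V) (M(V) = 1/(V - 89) = 1/(-89 + V))
M(-199)/(-127399) = 1/(-89 - 199*(-127399)) = -1/127399/(-288) = -1/288*(-1/127399) = 1/36690912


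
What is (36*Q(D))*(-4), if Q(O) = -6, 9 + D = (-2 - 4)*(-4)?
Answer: 864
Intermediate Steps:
D = 15 (D = -9 + (-2 - 4)*(-4) = -9 - 6*(-4) = -9 + 24 = 15)
(36*Q(D))*(-4) = (36*(-6))*(-4) = -216*(-4) = 864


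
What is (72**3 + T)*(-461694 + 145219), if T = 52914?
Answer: -134869618950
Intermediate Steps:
(72**3 + T)*(-461694 + 145219) = (72**3 + 52914)*(-461694 + 145219) = (373248 + 52914)*(-316475) = 426162*(-316475) = -134869618950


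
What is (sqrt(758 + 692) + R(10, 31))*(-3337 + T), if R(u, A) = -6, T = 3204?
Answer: 798 - 665*sqrt(58) ≈ -4266.5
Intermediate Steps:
(sqrt(758 + 692) + R(10, 31))*(-3337 + T) = (sqrt(758 + 692) - 6)*(-3337 + 3204) = (sqrt(1450) - 6)*(-133) = (5*sqrt(58) - 6)*(-133) = (-6 + 5*sqrt(58))*(-133) = 798 - 665*sqrt(58)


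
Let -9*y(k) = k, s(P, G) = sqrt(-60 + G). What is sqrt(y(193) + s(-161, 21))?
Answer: sqrt(-193 + 9*I*sqrt(39))/3 ≈ 0.66739 + 4.6787*I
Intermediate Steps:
y(k) = -k/9
sqrt(y(193) + s(-161, 21)) = sqrt(-1/9*193 + sqrt(-60 + 21)) = sqrt(-193/9 + sqrt(-39)) = sqrt(-193/9 + I*sqrt(39))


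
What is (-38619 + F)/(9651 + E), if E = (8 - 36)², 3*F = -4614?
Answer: -40157/10435 ≈ -3.8483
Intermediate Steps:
F = -1538 (F = (⅓)*(-4614) = -1538)
E = 784 (E = (-28)² = 784)
(-38619 + F)/(9651 + E) = (-38619 - 1538)/(9651 + 784) = -40157/10435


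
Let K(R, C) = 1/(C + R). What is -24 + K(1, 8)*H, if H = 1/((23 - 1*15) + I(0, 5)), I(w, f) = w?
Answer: -1727/72 ≈ -23.986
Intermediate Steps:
H = ⅛ (H = 1/((23 - 1*15) + 0) = 1/((23 - 15) + 0) = 1/(8 + 0) = 1/8 = ⅛ ≈ 0.12500)
-24 + K(1, 8)*H = -24 + (⅛)/(8 + 1) = -24 + (⅛)/9 = -24 + (⅑)*(⅛) = -24 + 1/72 = -1727/72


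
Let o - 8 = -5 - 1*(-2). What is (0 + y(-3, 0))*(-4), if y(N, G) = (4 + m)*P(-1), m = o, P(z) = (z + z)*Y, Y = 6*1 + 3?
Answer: 648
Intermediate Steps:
Y = 9 (Y = 6 + 3 = 9)
P(z) = 18*z (P(z) = (z + z)*9 = (2*z)*9 = 18*z)
o = 5 (o = 8 + (-5 - 1*(-2)) = 8 + (-5 + 2) = 8 - 3 = 5)
m = 5
y(N, G) = -162 (y(N, G) = (4 + 5)*(18*(-1)) = 9*(-18) = -162)
(0 + y(-3, 0))*(-4) = (0 - 162)*(-4) = -162*(-4) = 648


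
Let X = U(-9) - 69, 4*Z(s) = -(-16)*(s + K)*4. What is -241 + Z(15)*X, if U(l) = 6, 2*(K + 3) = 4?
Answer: -14353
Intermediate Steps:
K = -1 (K = -3 + (1/2)*4 = -3 + 2 = -1)
Z(s) = -16 + 16*s (Z(s) = (-(-16)*(s - 1)*4)/4 = (-(-16)*(-1 + s)*4)/4 = (-4*(4 - 4*s)*4)/4 = ((-16 + 16*s)*4)/4 = (-64 + 64*s)/4 = -16 + 16*s)
X = -63 (X = 6 - 69 = -63)
-241 + Z(15)*X = -241 + (-16 + 16*15)*(-63) = -241 + (-16 + 240)*(-63) = -241 + 224*(-63) = -241 - 14112 = -14353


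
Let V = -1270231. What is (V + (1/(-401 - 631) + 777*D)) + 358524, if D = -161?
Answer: -1069981729/1032 ≈ -1.0368e+6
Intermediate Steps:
(V + (1/(-401 - 631) + 777*D)) + 358524 = (-1270231 + (1/(-401 - 631) + 777*(-161))) + 358524 = (-1270231 + (1/(-1032) - 125097)) + 358524 = (-1270231 + (-1/1032 - 125097)) + 358524 = (-1270231 - 129100105/1032) + 358524 = -1439978497/1032 + 358524 = -1069981729/1032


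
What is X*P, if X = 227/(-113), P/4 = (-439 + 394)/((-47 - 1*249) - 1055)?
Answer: -40860/152663 ≈ -0.26765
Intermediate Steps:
P = 180/1351 (P = 4*((-439 + 394)/((-47 - 1*249) - 1055)) = 4*(-45/((-47 - 249) - 1055)) = 4*(-45/(-296 - 1055)) = 4*(-45/(-1351)) = 4*(-45*(-1/1351)) = 4*(45/1351) = 180/1351 ≈ 0.13323)
X = -227/113 (X = 227*(-1/113) = -227/113 ≈ -2.0089)
X*P = -227/113*180/1351 = -40860/152663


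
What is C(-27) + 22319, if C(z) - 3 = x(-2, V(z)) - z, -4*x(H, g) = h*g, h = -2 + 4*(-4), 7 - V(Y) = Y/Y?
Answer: 22376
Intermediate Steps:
V(Y) = 6 (V(Y) = 7 - Y/Y = 7 - 1*1 = 7 - 1 = 6)
h = -18 (h = -2 - 16 = -18)
x(H, g) = 9*g/2 (x(H, g) = -(-9)*g/2 = 9*g/2)
C(z) = 30 - z (C(z) = 3 + ((9/2)*6 - z) = 3 + (27 - z) = 30 - z)
C(-27) + 22319 = (30 - 1*(-27)) + 22319 = (30 + 27) + 22319 = 57 + 22319 = 22376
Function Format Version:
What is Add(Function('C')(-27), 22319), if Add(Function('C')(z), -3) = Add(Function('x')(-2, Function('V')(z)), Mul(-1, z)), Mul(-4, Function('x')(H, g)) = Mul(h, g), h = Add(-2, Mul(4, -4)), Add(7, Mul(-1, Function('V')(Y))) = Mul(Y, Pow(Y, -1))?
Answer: 22376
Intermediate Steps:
Function('V')(Y) = 6 (Function('V')(Y) = Add(7, Mul(-1, Mul(Y, Pow(Y, -1)))) = Add(7, Mul(-1, 1)) = Add(7, -1) = 6)
h = -18 (h = Add(-2, -16) = -18)
Function('x')(H, g) = Mul(Rational(9, 2), g) (Function('x')(H, g) = Mul(Rational(-1, 4), Mul(-18, g)) = Mul(Rational(9, 2), g))
Function('C')(z) = Add(30, Mul(-1, z)) (Function('C')(z) = Add(3, Add(Mul(Rational(9, 2), 6), Mul(-1, z))) = Add(3, Add(27, Mul(-1, z))) = Add(30, Mul(-1, z)))
Add(Function('C')(-27), 22319) = Add(Add(30, Mul(-1, -27)), 22319) = Add(Add(30, 27), 22319) = Add(57, 22319) = 22376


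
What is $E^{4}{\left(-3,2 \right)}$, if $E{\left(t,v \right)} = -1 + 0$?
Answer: $1$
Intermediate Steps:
$E{\left(t,v \right)} = -1$
$E^{4}{\left(-3,2 \right)} = \left(-1\right)^{4} = 1$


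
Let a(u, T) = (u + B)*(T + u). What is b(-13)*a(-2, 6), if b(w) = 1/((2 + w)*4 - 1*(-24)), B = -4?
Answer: 6/5 ≈ 1.2000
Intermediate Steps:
a(u, T) = (-4 + u)*(T + u) (a(u, T) = (u - 4)*(T + u) = (-4 + u)*(T + u))
b(w) = 1/(32 + 4*w) (b(w) = 1/((8 + 4*w) + 24) = 1/(32 + 4*w))
b(-13)*a(-2, 6) = (1/(4*(8 - 13)))*((-2)**2 - 4*6 - 4*(-2) + 6*(-2)) = ((1/4)/(-5))*(4 - 24 + 8 - 12) = ((1/4)*(-1/5))*(-24) = -1/20*(-24) = 6/5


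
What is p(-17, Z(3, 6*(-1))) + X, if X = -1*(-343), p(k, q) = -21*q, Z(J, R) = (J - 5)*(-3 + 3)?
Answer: 343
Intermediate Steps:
Z(J, R) = 0 (Z(J, R) = (-5 + J)*0 = 0)
X = 343
p(-17, Z(3, 6*(-1))) + X = -21*0 + 343 = 0 + 343 = 343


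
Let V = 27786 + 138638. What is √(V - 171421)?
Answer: I*√4997 ≈ 70.689*I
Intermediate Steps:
V = 166424
√(V - 171421) = √(166424 - 171421) = √(-4997) = I*√4997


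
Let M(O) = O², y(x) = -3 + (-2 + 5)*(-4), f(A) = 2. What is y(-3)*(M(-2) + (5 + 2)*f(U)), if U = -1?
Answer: -270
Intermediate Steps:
y(x) = -15 (y(x) = -3 + 3*(-4) = -3 - 12 = -15)
y(-3)*(M(-2) + (5 + 2)*f(U)) = -15*((-2)² + (5 + 2)*2) = -15*(4 + 7*2) = -15*(4 + 14) = -15*18 = -270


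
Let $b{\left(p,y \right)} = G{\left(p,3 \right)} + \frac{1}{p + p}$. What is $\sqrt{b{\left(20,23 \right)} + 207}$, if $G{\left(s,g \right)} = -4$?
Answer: $\frac{\sqrt{81210}}{20} \approx 14.249$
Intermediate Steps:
$b{\left(p,y \right)} = -4 + \frac{1}{2 p}$ ($b{\left(p,y \right)} = -4 + \frac{1}{p + p} = -4 + \frac{1}{2 p}$)
$\sqrt{b{\left(20,23 \right)} + 207} = \sqrt{\left(-4 + \frac{1}{2 \cdot 20}\right) + 207} = \sqrt{\left(-4 + \frac{1}{2} \cdot \frac{1}{20}\right) + 207} = \sqrt{\left(-4 + \frac{1}{40}\right) + 207} = \sqrt{- \frac{159}{40} + 207} = \sqrt{\frac{8121}{40}} = \frac{\sqrt{81210}}{20}$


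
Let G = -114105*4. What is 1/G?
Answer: -1/456420 ≈ -2.1910e-6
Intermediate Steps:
G = -456420
1/G = 1/(-456420) = -1/456420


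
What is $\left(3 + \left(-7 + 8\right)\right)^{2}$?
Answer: $16$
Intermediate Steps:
$\left(3 + \left(-7 + 8\right)\right)^{2} = \left(3 + 1\right)^{2} = 4^{2} = 16$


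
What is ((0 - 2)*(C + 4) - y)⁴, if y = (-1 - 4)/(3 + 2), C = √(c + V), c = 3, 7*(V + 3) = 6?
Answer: 167617/49 + 2936*√42/7 ≈ 6139.0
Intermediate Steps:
V = -15/7 (V = -3 + (⅐)*6 = -3 + 6/7 = -15/7 ≈ -2.1429)
C = √42/7 (C = √(3 - 15/7) = √(6/7) = √42/7 ≈ 0.92582)
y = -1 (y = -5/5 = -5*⅕ = -1)
((0 - 2)*(C + 4) - y)⁴ = ((0 - 2)*(√42/7 + 4) - 1*(-1))⁴ = (-2*(4 + √42/7) + 1)⁴ = ((-8 - 2*√42/7) + 1)⁴ = (-7 - 2*√42/7)⁴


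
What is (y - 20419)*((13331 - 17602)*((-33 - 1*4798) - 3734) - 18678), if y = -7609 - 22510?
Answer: -1847792441106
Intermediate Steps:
y = -30119
(y - 20419)*((13331 - 17602)*((-33 - 1*4798) - 3734) - 18678) = (-30119 - 20419)*((13331 - 17602)*((-33 - 1*4798) - 3734) - 18678) = -50538*(-4271*((-33 - 4798) - 3734) - 18678) = -50538*(-4271*(-4831 - 3734) - 18678) = -50538*(-4271*(-8565) - 18678) = -50538*(36581115 - 18678) = -50538*36562437 = -1847792441106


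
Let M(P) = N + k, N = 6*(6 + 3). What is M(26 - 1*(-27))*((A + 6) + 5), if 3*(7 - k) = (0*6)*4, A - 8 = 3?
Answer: 1342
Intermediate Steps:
A = 11 (A = 8 + 3 = 11)
N = 54 (N = 6*9 = 54)
k = 7 (k = 7 - 0*6*4/3 = 7 - 0*4 = 7 - ⅓*0 = 7 + 0 = 7)
M(P) = 61 (M(P) = 54 + 7 = 61)
M(26 - 1*(-27))*((A + 6) + 5) = 61*((11 + 6) + 5) = 61*(17 + 5) = 61*22 = 1342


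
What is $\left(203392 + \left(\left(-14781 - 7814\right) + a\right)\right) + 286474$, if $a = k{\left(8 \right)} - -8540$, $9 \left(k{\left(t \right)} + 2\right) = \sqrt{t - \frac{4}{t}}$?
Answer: $475809 + \frac{\sqrt{30}}{18} \approx 4.7581 \cdot 10^{5}$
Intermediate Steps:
$k{\left(t \right)} = -2 + \frac{\sqrt{t - \frac{4}{t}}}{9}$
$a = 8538 + \frac{\sqrt{30}}{18}$ ($a = \left(-2 + \frac{\sqrt{8 - \frac{4}{8}}}{9}\right) - -8540 = \left(-2 + \frac{\sqrt{8 - \frac{1}{2}}}{9}\right) + 8540 = \left(-2 + \frac{\sqrt{\frac{15}{2}}}{9}\right) + 8540 = \left(-2 + \frac{\frac{1}{2} \sqrt{30}}{9}\right) + 8540 = \left(-2 + \frac{\sqrt{30}}{18}\right) + 8540 = 8538 + \frac{\sqrt{30}}{18} \approx 8538.3$)
$\left(203392 + \left(\left(-14781 - 7814\right) + a\right)\right) + 286474 = \left(203392 + \left(\left(-14781 - 7814\right) + \left(8538 + \frac{\sqrt{30}}{18}\right)\right)\right) + 286474 = \left(203392 - \left(14057 - \frac{\sqrt{30}}{18}\right)\right) + 286474 = \left(189335 + \frac{\sqrt{30}}{18}\right) + 286474 = 475809 + \frac{\sqrt{30}}{18}$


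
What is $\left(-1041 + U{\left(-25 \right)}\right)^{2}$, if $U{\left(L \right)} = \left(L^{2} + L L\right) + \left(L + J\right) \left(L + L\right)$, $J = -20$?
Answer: $6046681$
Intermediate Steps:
$U{\left(L \right)} = 2 L^{2} + 2 L \left(-20 + L\right)$ ($U{\left(L \right)} = \left(L^{2} + L L\right) + \left(L - 20\right) \left(L + L\right) = \left(L^{2} + L^{2}\right) + \left(-20 + L\right) 2 L = 2 L^{2} + 2 L \left(-20 + L\right)$)
$\left(-1041 + U{\left(-25 \right)}\right)^{2} = \left(-1041 + 4 \left(-25\right) \left(-10 - 25\right)\right)^{2} = \left(-1041 + 4 \left(-25\right) \left(-35\right)\right)^{2} = \left(-1041 + 3500\right)^{2} = 2459^{2} = 6046681$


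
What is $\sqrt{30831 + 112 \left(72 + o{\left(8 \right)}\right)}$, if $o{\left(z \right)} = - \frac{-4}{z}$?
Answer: $\sqrt{38951} \approx 197.36$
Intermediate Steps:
$o{\left(z \right)} = \frac{4}{z}$
$\sqrt{30831 + 112 \left(72 + o{\left(8 \right)}\right)} = \sqrt{30831 + 112 \left(72 + \frac{4}{8}\right)} = \sqrt{30831 + 112 \left(72 + 4 \cdot \frac{1}{8}\right)} = \sqrt{30831 + 112 \left(72 + \frac{1}{2}\right)} = \sqrt{30831 + 112 \cdot \frac{145}{2}} = \sqrt{30831 + 8120} = \sqrt{38951}$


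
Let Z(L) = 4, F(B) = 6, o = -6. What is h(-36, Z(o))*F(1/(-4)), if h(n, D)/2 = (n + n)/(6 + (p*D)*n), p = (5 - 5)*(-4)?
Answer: -144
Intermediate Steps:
p = 0 (p = 0*(-4) = 0)
h(n, D) = 2*n/3 (h(n, D) = 2*((n + n)/(6 + (0*D)*n)) = 2*((2*n)/(6 + 0*n)) = 2*((2*n)/(6 + 0)) = 2*((2*n)/6) = 2*((2*n)*(⅙)) = 2*(n/3) = 2*n/3)
h(-36, Z(o))*F(1/(-4)) = ((⅔)*(-36))*6 = -24*6 = -144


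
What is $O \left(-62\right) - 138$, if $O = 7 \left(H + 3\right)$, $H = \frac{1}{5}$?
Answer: $- \frac{7634}{5} \approx -1526.8$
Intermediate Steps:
$H = \frac{1}{5} \approx 0.2$
$O = \frac{112}{5}$ ($O = 7 \left(\frac{1}{5} + 3\right) = 7 \cdot \frac{16}{5} = \frac{112}{5} \approx 22.4$)
$O \left(-62\right) - 138 = \frac{112}{5} \left(-62\right) - 138 = - \frac{6944}{5} - 138 = - \frac{7634}{5}$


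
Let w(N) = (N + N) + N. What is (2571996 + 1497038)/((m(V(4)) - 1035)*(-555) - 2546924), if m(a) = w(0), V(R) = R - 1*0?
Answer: -4069034/1972499 ≈ -2.0629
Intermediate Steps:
V(R) = R (V(R) = R + 0 = R)
w(N) = 3*N (w(N) = 2*N + N = 3*N)
m(a) = 0 (m(a) = 3*0 = 0)
(2571996 + 1497038)/((m(V(4)) - 1035)*(-555) - 2546924) = (2571996 + 1497038)/((0 - 1035)*(-555) - 2546924) = 4069034/(-1035*(-555) - 2546924) = 4069034/(574425 - 2546924) = 4069034/(-1972499) = 4069034*(-1/1972499) = -4069034/1972499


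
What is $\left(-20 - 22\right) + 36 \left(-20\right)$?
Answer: $-762$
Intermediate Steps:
$\left(-20 - 22\right) + 36 \left(-20\right) = -42 - 720 = -762$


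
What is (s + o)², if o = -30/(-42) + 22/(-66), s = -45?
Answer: 877969/441 ≈ 1990.9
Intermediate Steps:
o = 8/21 (o = -30*(-1/42) + 22*(-1/66) = 5/7 - ⅓ = 8/21 ≈ 0.38095)
(s + o)² = (-45 + 8/21)² = (-937/21)² = 877969/441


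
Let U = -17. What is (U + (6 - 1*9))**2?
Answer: 400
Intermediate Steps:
(U + (6 - 1*9))**2 = (-17 + (6 - 1*9))**2 = (-17 + (6 - 9))**2 = (-17 - 3)**2 = (-20)**2 = 400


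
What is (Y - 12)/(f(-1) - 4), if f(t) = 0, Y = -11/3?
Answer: 47/12 ≈ 3.9167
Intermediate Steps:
Y = -11/3 (Y = -11*⅓ = -11/3 ≈ -3.6667)
(Y - 12)/(f(-1) - 4) = (-11/3 - 12)/(0 - 4) = -47/3/(-4) = -47/3*(-¼) = 47/12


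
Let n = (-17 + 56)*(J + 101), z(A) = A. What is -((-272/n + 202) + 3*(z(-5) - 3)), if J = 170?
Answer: -1881010/10569 ≈ -177.97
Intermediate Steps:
n = 10569 (n = (-17 + 56)*(170 + 101) = 39*271 = 10569)
-((-272/n + 202) + 3*(z(-5) - 3)) = -((-272/10569 + 202) + 3*(-5 - 3)) = -((-272*1/10569 + 202) + 3*(-8)) = -((-272/10569 + 202) - 24) = -(2134666/10569 - 24) = -1*1881010/10569 = -1881010/10569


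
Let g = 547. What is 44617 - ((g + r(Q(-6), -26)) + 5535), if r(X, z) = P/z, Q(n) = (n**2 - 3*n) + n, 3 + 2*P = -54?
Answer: 2003763/52 ≈ 38534.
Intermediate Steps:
P = -57/2 (P = -3/2 + (1/2)*(-54) = -3/2 - 27 = -57/2 ≈ -28.500)
Q(n) = n**2 - 2*n
r(X, z) = -57/(2*z)
44617 - ((g + r(Q(-6), -26)) + 5535) = 44617 - ((547 - 57/2/(-26)) + 5535) = 44617 - ((547 - 57/2*(-1/26)) + 5535) = 44617 - ((547 + 57/52) + 5535) = 44617 - (28501/52 + 5535) = 44617 - 1*316321/52 = 44617 - 316321/52 = 2003763/52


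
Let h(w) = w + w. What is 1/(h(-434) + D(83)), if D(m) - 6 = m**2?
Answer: 1/6027 ≈ 0.00016592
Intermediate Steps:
h(w) = 2*w
D(m) = 6 + m**2
1/(h(-434) + D(83)) = 1/(2*(-434) + (6 + 83**2)) = 1/(-868 + (6 + 6889)) = 1/(-868 + 6895) = 1/6027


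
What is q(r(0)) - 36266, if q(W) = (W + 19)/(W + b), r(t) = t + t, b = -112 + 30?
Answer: -2973831/82 ≈ -36266.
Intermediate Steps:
b = -82
r(t) = 2*t
q(W) = (19 + W)/(-82 + W) (q(W) = (W + 19)/(W - 82) = (19 + W)/(-82 + W))
q(r(0)) - 36266 = (19 + 2*0)/(-82 + 2*0) - 36266 = (19 + 0)/(-82 + 0) - 36266 = 19/(-82) - 36266 = -1/82*19 - 36266 = -19/82 - 36266 = -2973831/82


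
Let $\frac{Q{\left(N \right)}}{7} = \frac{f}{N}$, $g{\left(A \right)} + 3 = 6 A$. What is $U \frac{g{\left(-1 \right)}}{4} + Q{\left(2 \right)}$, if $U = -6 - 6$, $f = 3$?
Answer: $\frac{75}{2} \approx 37.5$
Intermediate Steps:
$g{\left(A \right)} = -3 + 6 A$
$Q{\left(N \right)} = \frac{21}{N}$ ($Q{\left(N \right)} = 7 \frac{3}{N} = \frac{21}{N}$)
$U = -12$
$U \frac{g{\left(-1 \right)}}{4} + Q{\left(2 \right)} = - 12 \frac{-3 + 6 \left(-1\right)}{4} + \frac{21}{2} = - 12 \left(-3 - 6\right) \frac{1}{4} + 21 \cdot \frac{1}{2} = - 12 \left(\left(-9\right) \frac{1}{4}\right) + \frac{21}{2} = \left(-12\right) \left(- \frac{9}{4}\right) + \frac{21}{2} = 27 + \frac{21}{2} = \frac{75}{2}$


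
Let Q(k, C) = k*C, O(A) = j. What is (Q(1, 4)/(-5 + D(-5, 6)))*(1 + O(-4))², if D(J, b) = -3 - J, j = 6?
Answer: -196/3 ≈ -65.333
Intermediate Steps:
O(A) = 6
Q(k, C) = C*k
(Q(1, 4)/(-5 + D(-5, 6)))*(1 + O(-4))² = ((4*1)/(-5 + (-3 - 1*(-5))))*(1 + 6)² = (4/(-5 + (-3 + 5)))*7² = (4/(-5 + 2))*49 = (4/(-3))*49 = (4*(-⅓))*49 = -4/3*49 = -196/3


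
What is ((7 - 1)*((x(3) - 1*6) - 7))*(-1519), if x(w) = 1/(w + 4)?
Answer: 117180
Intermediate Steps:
x(w) = 1/(4 + w)
((7 - 1)*((x(3) - 1*6) - 7))*(-1519) = ((7 - 1)*((1/(4 + 3) - 1*6) - 7))*(-1519) = (6*((1/7 - 6) - 7))*(-1519) = (6*(-41/7 - 7))*(-1519) = (6*(-90/7))*(-1519) = -540/7*(-1519) = 117180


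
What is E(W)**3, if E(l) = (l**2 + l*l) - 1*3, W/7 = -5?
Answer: 14652168623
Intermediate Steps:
W = -35 (W = 7*(-5) = -35)
E(l) = -3 + 2*l**2 (E(l) = (l**2 + l**2) - 3 = 2*l**2 - 3 = -3 + 2*l**2)
E(W)**3 = (-3 + 2*(-35)**2)**3 = (-3 + 2*1225)**3 = (-3 + 2450)**3 = 2447**3 = 14652168623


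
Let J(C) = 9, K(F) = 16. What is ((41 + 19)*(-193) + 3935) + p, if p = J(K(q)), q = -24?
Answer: -7636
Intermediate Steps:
p = 9
((41 + 19)*(-193) + 3935) + p = ((41 + 19)*(-193) + 3935) + 9 = (60*(-193) + 3935) + 9 = (-11580 + 3935) + 9 = -7645 + 9 = -7636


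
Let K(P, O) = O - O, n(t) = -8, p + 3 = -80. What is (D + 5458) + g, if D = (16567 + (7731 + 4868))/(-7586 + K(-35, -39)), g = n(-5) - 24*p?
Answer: 28212923/3793 ≈ 7438.2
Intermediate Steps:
p = -83 (p = -3 - 80 = -83)
K(P, O) = 0
g = 1984 (g = -8 - 24*(-83) = -8 + 1992 = 1984)
D = -14583/3793 (D = (16567 + (7731 + 4868))/(-7586 + 0) = (16567 + 12599)/(-7586) = 29166*(-1/7586) = -14583/3793 ≈ -3.8447)
(D + 5458) + g = (-14583/3793 + 5458) + 1984 = 20687611/3793 + 1984 = 28212923/3793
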